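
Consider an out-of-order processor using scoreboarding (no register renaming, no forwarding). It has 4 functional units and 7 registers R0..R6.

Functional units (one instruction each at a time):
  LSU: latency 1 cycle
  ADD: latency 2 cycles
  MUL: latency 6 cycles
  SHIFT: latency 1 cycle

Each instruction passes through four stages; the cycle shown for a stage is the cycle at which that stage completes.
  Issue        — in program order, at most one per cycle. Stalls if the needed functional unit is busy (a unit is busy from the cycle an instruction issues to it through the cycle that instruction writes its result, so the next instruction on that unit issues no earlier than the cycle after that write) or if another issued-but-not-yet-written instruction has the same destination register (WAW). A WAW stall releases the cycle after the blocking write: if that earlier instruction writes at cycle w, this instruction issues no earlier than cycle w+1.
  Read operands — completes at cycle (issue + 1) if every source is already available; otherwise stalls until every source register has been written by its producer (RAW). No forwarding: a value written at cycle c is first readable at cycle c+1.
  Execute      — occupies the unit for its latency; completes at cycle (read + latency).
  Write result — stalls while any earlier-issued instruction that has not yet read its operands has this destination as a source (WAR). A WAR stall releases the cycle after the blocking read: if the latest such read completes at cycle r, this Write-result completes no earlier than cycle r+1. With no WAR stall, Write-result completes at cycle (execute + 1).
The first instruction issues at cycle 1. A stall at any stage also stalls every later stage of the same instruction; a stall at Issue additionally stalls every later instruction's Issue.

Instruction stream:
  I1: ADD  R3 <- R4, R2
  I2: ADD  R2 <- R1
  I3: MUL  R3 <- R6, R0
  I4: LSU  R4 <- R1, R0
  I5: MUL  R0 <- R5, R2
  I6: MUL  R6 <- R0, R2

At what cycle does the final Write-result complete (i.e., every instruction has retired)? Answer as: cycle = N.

cycle = 33

I1: IS=1 RO=2 EX=4 WR=5
I2: IS=6 RO=7 EX=9 WR=10  [struct: ADD busy until I1 writes@5]
I3: IS=7 RO=8 EX=14 WR=15
I4: IS=8 RO=9 EX=10 WR=11
I5: IS=16 RO=17 EX=23 WR=24  [struct: MUL busy until I3 writes@15]
I6: IS=25 RO=26 EX=32 WR=33  [struct: MUL busy until I5 writes@24]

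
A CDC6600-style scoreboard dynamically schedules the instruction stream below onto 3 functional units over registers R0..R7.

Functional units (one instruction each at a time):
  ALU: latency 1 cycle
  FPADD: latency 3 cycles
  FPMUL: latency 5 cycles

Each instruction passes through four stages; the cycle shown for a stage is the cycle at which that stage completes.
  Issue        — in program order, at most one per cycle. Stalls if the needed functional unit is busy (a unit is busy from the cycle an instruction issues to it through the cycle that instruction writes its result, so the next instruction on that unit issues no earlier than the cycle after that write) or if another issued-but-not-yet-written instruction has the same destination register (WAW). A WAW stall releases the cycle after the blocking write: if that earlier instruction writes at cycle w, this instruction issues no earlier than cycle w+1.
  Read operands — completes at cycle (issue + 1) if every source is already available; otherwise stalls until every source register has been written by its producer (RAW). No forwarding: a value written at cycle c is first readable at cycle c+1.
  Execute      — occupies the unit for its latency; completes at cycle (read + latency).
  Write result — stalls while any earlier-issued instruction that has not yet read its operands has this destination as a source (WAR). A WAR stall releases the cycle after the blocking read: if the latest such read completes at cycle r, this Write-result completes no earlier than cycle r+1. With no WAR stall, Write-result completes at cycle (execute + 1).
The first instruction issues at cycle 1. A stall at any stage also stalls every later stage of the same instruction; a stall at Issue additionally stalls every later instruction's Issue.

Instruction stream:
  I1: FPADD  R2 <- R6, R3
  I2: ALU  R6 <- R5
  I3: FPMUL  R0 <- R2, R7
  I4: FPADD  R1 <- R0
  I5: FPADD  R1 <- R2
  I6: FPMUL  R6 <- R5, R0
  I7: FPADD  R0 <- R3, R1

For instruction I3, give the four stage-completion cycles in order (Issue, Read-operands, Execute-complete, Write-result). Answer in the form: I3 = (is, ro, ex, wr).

cycle 1: issue I1 (FPADD)
cycle 2: I1 read-ops | issue I2 (ALU)
cycle 3: I2 read-ops | issue I3 (FPMUL)
cycle 4: I2 finished on ALU
cycle 5: I1 finished on FPADD | I2→R6
cycle 6: I1→R2
cycle 7: I3 read-ops | issue I4 (FPADD)
cycle 12: I3 finished on FPMUL
cycle 13: I3→R0
cycle 14: I4 read-ops
cycle 17: I4 finished on FPADD
cycle 18: I4→R1
cycle 19: issue I5 (FPADD)
cycle 20: I5 read-ops | issue I6 (FPMUL)
cycle 21: I6 read-ops
cycle 23: I5 finished on FPADD
cycle 24: I5→R1
cycle 25: issue I7 (FPADD)
cycle 26: I6 finished on FPMUL | I7 read-ops
cycle 27: I6→R6
cycle 29: I7 finished on FPADD
cycle 30: I7→R0

I3 = (3, 7, 12, 13)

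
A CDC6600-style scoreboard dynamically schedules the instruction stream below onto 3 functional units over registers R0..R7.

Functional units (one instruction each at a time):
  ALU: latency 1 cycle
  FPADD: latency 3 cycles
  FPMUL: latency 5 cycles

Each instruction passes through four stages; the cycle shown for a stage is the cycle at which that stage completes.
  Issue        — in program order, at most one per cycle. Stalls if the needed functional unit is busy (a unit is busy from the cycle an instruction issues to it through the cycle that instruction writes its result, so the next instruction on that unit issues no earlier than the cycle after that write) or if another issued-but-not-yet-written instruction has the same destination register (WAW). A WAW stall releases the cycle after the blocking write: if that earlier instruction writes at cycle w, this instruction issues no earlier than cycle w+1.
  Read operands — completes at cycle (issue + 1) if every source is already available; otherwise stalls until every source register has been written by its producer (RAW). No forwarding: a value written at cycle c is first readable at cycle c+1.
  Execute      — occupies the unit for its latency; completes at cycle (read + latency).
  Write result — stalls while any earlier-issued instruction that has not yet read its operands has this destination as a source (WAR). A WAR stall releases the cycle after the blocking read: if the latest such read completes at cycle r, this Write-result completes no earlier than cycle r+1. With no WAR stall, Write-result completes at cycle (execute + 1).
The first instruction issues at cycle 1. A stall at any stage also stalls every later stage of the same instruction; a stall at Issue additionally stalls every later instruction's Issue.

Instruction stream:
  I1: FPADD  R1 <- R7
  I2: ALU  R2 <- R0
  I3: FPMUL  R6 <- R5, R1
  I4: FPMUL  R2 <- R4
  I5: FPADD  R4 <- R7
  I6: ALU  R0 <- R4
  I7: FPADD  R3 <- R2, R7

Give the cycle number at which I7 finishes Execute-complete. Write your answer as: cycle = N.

I1: IS=1 RO=2 EX=5 WR=6
I2: IS=2 RO=3 EX=4 WR=5
I3: IS=3 RO=7 EX=12 WR=13  [RAW R1: wait I1 write@6]
I4: IS=14 RO=15 EX=20 WR=21  [struct: FPMUL busy until I3 writes@13]
I5: IS=15 RO=16 EX=19 WR=20
I6: IS=16 RO=21 EX=22 WR=23  [RAW R4: wait I5 write@20]
I7: IS=21 RO=22 EX=25 WR=26  [struct: FPADD busy until I5 writes@20]

cycle = 25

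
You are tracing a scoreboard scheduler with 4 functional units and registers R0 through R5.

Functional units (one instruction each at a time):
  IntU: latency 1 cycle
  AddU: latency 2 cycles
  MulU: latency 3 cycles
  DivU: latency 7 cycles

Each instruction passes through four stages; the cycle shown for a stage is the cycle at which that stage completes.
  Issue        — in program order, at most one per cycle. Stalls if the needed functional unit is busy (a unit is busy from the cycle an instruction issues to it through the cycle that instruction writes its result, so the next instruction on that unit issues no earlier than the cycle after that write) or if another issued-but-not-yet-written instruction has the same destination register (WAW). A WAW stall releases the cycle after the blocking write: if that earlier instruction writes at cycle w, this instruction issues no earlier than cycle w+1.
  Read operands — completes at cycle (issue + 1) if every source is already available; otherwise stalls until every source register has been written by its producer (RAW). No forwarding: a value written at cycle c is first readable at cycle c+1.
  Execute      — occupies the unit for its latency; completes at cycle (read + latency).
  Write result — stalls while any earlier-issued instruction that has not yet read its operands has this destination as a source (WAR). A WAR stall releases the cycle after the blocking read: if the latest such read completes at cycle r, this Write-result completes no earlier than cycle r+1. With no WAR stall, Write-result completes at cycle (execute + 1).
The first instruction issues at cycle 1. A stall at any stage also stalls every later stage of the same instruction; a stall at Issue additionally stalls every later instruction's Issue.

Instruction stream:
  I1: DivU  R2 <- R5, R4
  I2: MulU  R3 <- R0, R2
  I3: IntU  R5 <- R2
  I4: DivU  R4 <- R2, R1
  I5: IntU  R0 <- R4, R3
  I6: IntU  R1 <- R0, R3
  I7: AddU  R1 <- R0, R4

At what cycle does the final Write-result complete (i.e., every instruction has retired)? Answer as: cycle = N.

[1] I1→DivU
[2] I1 RO, I2→MulU
[3] I3→IntU
[9] I1 EX
[10] I1 WR R2
[11] I2 RO, I3 RO, I4→DivU
[12] I3 EX, I4 RO
[13] I3 WR R5
[14] I2 EX, I5→IntU
[15] I2 WR R3
[19] I4 EX
[20] I4 WR R4
[21] I5 RO
[22] I5 EX
[23] I5 WR R0
[24] I6→IntU
[25] I6 RO
[26] I6 EX
[27] I6 WR R1
[28] I7→AddU
[29] I7 RO
[31] I7 EX
[32] I7 WR R1

cycle = 32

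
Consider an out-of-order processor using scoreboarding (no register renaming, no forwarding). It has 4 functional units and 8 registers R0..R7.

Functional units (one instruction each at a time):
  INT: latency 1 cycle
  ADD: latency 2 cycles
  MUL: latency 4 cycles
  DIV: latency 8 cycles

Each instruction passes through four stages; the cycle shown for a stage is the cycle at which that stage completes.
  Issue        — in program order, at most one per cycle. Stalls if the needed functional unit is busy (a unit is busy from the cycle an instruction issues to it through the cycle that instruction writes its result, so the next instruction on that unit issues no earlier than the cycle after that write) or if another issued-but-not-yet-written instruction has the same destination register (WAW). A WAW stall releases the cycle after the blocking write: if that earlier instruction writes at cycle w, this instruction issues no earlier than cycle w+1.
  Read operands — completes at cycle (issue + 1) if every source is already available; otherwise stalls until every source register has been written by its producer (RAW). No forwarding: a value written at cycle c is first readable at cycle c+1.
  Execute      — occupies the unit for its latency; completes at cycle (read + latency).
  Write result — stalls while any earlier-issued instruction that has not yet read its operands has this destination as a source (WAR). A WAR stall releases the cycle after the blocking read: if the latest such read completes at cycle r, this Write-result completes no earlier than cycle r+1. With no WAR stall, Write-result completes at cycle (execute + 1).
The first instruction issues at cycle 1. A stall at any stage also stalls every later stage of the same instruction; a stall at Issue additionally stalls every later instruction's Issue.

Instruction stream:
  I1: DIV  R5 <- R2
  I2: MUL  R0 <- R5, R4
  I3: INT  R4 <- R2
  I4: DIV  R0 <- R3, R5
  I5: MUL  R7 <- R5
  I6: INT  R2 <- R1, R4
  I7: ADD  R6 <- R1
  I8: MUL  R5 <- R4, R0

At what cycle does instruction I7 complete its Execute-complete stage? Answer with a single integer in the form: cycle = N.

I1: IS=1 RO=2 EX=10 WR=11
I2: IS=2 RO=12 EX=16 WR=17  [RAW R5: wait I1 write@11]
I3: IS=3 RO=4 EX=5 WR=13  [WAR R4: wait I2 read@12]
I4: IS=18 RO=19 EX=27 WR=28  [WAW R0: wait I2 write@17]
I5: IS=19 RO=20 EX=24 WR=25
I6: IS=20 RO=21 EX=22 WR=23
I7: IS=21 RO=22 EX=24 WR=25
I8: IS=26 RO=29 EX=33 WR=34  [struct: MUL busy until I5 writes@25; RAW R0: wait I4 write@28]

cycle = 24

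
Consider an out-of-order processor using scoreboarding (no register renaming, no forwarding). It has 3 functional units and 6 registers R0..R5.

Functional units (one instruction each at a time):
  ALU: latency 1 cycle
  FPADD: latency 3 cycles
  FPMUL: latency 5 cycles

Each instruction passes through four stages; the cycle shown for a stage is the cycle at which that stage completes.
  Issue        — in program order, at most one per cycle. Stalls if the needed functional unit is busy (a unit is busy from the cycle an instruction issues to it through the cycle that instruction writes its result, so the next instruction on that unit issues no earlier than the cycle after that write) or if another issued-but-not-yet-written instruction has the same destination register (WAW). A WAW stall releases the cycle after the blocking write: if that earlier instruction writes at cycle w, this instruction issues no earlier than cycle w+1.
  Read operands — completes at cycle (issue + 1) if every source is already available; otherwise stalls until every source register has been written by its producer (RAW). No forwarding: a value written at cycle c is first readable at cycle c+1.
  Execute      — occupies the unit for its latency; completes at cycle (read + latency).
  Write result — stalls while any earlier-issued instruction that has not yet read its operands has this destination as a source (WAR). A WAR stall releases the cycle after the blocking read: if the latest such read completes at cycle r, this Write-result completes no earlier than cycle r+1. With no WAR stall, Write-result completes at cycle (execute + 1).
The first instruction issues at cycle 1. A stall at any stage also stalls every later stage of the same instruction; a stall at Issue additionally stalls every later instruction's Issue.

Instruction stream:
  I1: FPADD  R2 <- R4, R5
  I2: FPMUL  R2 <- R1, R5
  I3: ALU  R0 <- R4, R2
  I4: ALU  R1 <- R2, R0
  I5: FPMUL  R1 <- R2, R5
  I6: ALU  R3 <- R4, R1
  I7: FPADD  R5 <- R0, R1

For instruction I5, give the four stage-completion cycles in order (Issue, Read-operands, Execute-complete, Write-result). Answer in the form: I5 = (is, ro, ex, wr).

I5 = (22, 23, 28, 29)

t=1  I1 issues→FPADD
t=2  I1 reads
t=5  I1 exec-done
t=6  I1 writes R2
t=7  I2 issues→FPMUL
t=8  I2 reads, I3 issues→ALU
t=13  I2 exec-done
t=14  I2 writes R2
t=15  I3 reads
t=16  I3 exec-done
t=17  I3 writes R0
t=18  I4 issues→ALU
t=19  I4 reads
t=20  I4 exec-done
t=21  I4 writes R1
t=22  I5 issues→FPMUL
t=23  I5 reads, I6 issues→ALU
t=24  I7 issues→FPADD
t=28  I5 exec-done
t=29  I5 writes R1
t=30  I6 reads, I7 reads
t=31  I6 exec-done
t=32  I6 writes R3
t=33  I7 exec-done
t=34  I7 writes R5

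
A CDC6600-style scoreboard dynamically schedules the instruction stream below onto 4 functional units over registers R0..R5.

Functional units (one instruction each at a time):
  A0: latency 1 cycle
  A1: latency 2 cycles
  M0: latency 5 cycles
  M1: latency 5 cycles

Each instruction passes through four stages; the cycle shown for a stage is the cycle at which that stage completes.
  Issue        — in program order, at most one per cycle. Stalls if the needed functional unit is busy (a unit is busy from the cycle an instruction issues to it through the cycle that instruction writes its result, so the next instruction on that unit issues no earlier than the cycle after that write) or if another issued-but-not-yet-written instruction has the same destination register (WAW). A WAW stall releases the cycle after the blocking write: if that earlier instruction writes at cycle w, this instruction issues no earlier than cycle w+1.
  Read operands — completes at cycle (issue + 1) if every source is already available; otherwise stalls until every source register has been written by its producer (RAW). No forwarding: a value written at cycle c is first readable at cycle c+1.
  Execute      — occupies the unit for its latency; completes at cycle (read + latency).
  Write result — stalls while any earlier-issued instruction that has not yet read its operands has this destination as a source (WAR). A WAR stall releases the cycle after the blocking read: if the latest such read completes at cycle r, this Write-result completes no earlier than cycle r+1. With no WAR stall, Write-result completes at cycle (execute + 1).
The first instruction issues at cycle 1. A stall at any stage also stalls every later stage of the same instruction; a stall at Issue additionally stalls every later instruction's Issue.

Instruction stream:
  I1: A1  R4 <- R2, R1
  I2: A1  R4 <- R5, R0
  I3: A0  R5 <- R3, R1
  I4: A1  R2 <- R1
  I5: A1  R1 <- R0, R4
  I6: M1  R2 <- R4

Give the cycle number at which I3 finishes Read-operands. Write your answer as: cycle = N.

I1  is:1  ro:2  ex:4  wr:5
I2  is:6  ro:7  ex:9  wr:10  — struct: A1 busy until I1 writes@5
I3  is:7  ro:8  ex:9  wr:10
I4  is:11  ro:12  ex:14  wr:15  — struct: A1 busy until I2 writes@10
I5  is:16  ro:17  ex:19  wr:20  — struct: A1 busy until I4 writes@15
I6  is:17  ro:18  ex:23  wr:24

cycle = 8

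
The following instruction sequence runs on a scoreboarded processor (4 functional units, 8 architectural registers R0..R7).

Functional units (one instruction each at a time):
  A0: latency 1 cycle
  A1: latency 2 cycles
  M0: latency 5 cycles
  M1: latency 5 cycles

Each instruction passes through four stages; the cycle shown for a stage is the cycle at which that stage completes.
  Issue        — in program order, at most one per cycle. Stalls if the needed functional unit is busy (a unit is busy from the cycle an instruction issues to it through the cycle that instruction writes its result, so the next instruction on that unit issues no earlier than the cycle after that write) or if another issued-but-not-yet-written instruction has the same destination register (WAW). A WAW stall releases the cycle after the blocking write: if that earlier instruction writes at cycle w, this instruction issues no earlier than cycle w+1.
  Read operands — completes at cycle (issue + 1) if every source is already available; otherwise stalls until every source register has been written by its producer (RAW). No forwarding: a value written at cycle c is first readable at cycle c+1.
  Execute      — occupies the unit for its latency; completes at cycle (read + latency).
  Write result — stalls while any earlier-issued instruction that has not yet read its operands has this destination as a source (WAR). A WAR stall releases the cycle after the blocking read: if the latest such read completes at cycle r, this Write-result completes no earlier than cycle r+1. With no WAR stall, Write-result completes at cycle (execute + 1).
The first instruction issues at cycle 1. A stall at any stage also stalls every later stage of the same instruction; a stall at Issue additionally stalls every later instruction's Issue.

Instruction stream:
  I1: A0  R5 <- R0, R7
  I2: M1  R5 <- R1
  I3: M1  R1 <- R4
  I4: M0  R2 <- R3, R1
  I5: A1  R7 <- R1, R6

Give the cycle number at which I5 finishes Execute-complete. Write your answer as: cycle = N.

cycle 1: I1 dispatched to A0
cycle 2: I1 operands ready
cycle 3: I1 complete
cycle 4: R5←I1
cycle 5: I2 dispatched to M1
cycle 6: I2 operands ready
cycle 11: I2 complete
cycle 12: R5←I2
cycle 13: I3 dispatched to M1
cycle 14: I3 operands ready | I4 dispatched to M0
cycle 15: I5 dispatched to A1
cycle 19: I3 complete
cycle 20: R1←I3
cycle 21: I4 operands ready | I5 operands ready
cycle 23: I5 complete
cycle 24: R7←I5
cycle 26: I4 complete
cycle 27: R2←I4

cycle = 23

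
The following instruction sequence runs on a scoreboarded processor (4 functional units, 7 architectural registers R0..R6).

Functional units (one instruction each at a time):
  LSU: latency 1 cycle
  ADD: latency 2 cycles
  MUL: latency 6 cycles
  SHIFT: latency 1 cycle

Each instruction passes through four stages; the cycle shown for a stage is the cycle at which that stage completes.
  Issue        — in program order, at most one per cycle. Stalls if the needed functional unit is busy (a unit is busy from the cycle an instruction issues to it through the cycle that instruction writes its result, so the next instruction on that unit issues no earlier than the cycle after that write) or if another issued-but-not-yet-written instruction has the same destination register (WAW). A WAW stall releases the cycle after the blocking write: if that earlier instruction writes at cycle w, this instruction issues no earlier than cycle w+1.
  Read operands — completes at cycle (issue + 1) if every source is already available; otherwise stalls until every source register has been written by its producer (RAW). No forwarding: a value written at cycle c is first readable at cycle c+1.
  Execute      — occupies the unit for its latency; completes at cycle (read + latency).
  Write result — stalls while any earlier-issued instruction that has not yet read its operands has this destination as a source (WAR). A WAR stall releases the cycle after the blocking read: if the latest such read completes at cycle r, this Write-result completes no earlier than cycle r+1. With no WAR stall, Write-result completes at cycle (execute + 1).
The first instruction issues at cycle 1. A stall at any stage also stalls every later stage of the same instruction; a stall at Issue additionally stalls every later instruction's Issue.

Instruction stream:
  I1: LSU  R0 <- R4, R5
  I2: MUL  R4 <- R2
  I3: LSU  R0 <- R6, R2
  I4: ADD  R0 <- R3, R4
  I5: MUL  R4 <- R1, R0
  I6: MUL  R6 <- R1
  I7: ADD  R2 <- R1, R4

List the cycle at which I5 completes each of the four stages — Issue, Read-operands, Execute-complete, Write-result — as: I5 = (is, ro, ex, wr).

c1: I1 dispatched to LSU
c2: I1 operands ready, I2 dispatched to MUL
c3: I1 complete, I2 operands ready
c4: R0←I1
c5: I3 dispatched to LSU
c6: I3 operands ready
c7: I3 complete
c8: R0←I3
c9: I2 complete, I4 dispatched to ADD
c10: R4←I2
c11: I4 operands ready, I5 dispatched to MUL
c13: I4 complete
c14: R0←I4
c15: I5 operands ready
c21: I5 complete
c22: R4←I5
c23: I6 dispatched to MUL
c24: I6 operands ready, I7 dispatched to ADD
c25: I7 operands ready
c27: I7 complete
c28: R2←I7
c30: I6 complete
c31: R6←I6

I5 = (11, 15, 21, 22)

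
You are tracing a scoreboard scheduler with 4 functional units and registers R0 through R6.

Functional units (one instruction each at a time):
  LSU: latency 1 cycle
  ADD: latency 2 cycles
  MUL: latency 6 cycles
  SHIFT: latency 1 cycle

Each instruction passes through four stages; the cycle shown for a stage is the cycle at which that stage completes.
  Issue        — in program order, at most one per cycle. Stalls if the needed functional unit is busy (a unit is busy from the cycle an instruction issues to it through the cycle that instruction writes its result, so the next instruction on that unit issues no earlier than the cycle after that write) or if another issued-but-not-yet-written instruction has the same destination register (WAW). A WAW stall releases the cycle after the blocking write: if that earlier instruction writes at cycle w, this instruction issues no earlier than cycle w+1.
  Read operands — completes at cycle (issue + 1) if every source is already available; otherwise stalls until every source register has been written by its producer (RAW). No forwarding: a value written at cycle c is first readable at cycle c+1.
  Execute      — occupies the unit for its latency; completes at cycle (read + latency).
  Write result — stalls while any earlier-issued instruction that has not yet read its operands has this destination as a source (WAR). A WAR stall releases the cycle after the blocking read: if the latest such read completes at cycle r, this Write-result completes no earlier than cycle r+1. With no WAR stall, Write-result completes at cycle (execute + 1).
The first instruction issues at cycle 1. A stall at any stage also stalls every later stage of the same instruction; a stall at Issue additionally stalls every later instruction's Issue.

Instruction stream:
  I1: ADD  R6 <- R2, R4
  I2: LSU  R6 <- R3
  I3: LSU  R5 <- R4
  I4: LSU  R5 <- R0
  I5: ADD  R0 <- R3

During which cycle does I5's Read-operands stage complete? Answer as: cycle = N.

c1: I1 issues→ADD
c2: I1 reads
c4: I1 exec-done
c5: I1 writes R6
c6: I2 issues→LSU
c7: I2 reads
c8: I2 exec-done
c9: I2 writes R6
c10: I3 issues→LSU
c11: I3 reads
c12: I3 exec-done
c13: I3 writes R5
c14: I4 issues→LSU
c15: I4 reads; I5 issues→ADD
c16: I4 exec-done; I5 reads
c17: I4 writes R5
c18: I5 exec-done
c19: I5 writes R0

cycle = 16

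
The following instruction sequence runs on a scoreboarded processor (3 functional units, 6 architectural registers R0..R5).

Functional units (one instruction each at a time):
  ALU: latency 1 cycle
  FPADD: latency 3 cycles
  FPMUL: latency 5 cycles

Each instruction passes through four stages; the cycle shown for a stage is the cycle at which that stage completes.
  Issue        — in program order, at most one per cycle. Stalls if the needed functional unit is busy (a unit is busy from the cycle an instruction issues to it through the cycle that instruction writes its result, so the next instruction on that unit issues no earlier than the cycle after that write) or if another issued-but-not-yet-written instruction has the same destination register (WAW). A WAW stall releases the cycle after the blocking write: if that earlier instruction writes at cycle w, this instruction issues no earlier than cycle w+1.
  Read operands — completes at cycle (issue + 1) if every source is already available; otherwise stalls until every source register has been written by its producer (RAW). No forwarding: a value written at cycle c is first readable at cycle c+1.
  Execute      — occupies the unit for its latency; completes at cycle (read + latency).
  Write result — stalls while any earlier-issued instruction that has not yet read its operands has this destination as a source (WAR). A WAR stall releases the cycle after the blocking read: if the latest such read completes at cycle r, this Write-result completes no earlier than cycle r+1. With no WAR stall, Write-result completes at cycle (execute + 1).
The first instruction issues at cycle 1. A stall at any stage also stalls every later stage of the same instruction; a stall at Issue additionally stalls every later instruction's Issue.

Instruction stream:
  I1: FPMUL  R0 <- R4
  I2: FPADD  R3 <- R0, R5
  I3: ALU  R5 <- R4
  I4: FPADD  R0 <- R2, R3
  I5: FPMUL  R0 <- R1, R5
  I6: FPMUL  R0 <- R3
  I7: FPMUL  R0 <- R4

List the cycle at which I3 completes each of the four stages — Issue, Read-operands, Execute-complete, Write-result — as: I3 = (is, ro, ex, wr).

I3 = (3, 4, 5, 10)

cycle 1: I1 dispatched to FPMUL
cycle 2: I1 operands ready, I2 dispatched to FPADD
cycle 3: I3 dispatched to ALU
cycle 4: I3 operands ready
cycle 5: I3 complete
cycle 7: I1 complete
cycle 8: R0←I1
cycle 9: I2 operands ready
cycle 10: R5←I3
cycle 12: I2 complete
cycle 13: R3←I2
cycle 14: I4 dispatched to FPADD
cycle 15: I4 operands ready
cycle 18: I4 complete
cycle 19: R0←I4
cycle 20: I5 dispatched to FPMUL
cycle 21: I5 operands ready
cycle 26: I5 complete
cycle 27: R0←I5
cycle 28: I6 dispatched to FPMUL
cycle 29: I6 operands ready
cycle 34: I6 complete
cycle 35: R0←I6
cycle 36: I7 dispatched to FPMUL
cycle 37: I7 operands ready
cycle 42: I7 complete
cycle 43: R0←I7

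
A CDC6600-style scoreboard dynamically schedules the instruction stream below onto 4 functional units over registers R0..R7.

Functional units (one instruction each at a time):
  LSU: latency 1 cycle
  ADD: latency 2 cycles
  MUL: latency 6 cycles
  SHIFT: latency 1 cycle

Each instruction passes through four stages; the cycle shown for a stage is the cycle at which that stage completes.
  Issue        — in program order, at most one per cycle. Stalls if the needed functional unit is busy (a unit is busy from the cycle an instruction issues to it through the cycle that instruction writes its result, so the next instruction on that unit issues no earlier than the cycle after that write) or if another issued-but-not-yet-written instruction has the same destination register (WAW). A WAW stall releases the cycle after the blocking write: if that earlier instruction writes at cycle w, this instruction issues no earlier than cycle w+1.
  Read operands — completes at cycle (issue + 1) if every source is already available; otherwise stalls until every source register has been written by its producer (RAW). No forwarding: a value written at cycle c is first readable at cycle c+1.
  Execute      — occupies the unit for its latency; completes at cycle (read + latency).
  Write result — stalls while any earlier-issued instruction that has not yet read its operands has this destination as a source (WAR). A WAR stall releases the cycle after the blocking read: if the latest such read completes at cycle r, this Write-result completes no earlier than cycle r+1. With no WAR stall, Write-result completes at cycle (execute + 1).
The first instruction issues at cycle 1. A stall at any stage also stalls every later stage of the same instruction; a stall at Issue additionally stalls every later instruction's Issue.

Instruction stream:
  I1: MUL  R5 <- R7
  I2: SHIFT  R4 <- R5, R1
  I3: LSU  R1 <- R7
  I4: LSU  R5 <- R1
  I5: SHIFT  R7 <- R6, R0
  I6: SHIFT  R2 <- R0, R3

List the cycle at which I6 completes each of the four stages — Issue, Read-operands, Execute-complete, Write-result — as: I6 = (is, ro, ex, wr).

[1] I1 issues→MUL
[2] I1 reads | I2 issues→SHIFT
[3] I3 issues→LSU
[4] I3 reads
[5] I3 exec-done
[8] I1 exec-done
[9] I1 writes R5
[10] I2 reads
[11] I2 exec-done | I3 writes R1
[12] I2 writes R4 | I4 issues→LSU
[13] I4 reads | I5 issues→SHIFT
[14] I4 exec-done | I5 reads
[15] I4 writes R5 | I5 exec-done
[16] I5 writes R7
[17] I6 issues→SHIFT
[18] I6 reads
[19] I6 exec-done
[20] I6 writes R2

I6 = (17, 18, 19, 20)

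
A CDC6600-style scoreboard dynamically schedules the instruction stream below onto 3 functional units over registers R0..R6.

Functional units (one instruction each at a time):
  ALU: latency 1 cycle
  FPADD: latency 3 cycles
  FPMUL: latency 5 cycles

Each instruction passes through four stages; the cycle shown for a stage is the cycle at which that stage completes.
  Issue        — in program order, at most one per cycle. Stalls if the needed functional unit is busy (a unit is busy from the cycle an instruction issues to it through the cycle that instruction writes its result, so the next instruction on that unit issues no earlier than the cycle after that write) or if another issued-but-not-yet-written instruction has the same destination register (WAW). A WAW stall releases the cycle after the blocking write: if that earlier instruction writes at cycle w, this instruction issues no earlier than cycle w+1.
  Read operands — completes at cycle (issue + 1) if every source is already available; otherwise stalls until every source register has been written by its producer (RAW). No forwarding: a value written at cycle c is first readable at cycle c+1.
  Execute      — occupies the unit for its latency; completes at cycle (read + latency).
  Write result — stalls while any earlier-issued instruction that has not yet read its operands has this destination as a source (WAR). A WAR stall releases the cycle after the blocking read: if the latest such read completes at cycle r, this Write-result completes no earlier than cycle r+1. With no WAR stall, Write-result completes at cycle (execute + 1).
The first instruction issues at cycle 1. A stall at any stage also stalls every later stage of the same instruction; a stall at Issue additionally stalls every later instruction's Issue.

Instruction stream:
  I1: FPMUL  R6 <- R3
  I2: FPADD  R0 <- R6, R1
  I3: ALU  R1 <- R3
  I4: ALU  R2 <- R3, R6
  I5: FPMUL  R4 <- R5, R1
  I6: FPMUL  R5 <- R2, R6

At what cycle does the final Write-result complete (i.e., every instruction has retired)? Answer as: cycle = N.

cycle = 27

I1 -> (1, 2, 7, 8)
I2 -> (2, 9, 12, 13)  // RAW R6: wait I1 write@8
I3 -> (3, 4, 5, 10)  // WAR R1: wait I2 read@9
I4 -> (11, 12, 13, 14)  // struct: ALU busy until I3 writes@10
I5 -> (12, 13, 18, 19)
I6 -> (20, 21, 26, 27)  // struct: FPMUL busy until I5 writes@19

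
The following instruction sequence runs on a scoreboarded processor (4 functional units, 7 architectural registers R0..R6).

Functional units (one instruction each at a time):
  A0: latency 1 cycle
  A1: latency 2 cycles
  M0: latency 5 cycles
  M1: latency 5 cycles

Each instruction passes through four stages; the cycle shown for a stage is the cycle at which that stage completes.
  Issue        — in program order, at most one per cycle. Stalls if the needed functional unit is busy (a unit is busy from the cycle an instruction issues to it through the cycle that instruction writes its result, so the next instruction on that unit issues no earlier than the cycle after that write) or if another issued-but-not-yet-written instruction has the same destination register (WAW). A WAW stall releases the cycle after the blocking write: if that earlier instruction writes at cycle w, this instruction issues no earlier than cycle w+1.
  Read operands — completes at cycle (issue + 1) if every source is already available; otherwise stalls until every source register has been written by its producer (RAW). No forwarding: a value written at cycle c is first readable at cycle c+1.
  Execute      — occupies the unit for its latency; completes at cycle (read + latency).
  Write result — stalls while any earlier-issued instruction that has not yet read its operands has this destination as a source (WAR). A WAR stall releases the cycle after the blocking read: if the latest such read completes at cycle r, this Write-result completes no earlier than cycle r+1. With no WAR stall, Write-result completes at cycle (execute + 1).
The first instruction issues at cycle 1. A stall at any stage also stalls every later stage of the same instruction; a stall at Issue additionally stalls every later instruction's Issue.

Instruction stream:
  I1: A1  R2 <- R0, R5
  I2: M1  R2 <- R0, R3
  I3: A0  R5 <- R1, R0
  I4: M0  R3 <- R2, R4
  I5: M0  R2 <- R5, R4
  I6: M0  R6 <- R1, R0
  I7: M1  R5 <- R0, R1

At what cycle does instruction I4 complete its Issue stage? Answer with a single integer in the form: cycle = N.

cycle = 8

[1] issue I1 (A1)
[2] I1 read-ops
[4] I1 finished on A1
[5] I1→R2
[6] issue I2 (M1)
[7] I2 read-ops | issue I3 (A0)
[8] I3 read-ops | issue I4 (M0)
[9] I3 finished on A0
[10] I3→R5
[12] I2 finished on M1
[13] I2→R2
[14] I4 read-ops
[19] I4 finished on M0
[20] I4→R3
[21] issue I5 (M0)
[22] I5 read-ops
[27] I5 finished on M0
[28] I5→R2
[29] issue I6 (M0)
[30] I6 read-ops | issue I7 (M1)
[31] I7 read-ops
[35] I6 finished on M0
[36] I6→R6 | I7 finished on M1
[37] I7→R5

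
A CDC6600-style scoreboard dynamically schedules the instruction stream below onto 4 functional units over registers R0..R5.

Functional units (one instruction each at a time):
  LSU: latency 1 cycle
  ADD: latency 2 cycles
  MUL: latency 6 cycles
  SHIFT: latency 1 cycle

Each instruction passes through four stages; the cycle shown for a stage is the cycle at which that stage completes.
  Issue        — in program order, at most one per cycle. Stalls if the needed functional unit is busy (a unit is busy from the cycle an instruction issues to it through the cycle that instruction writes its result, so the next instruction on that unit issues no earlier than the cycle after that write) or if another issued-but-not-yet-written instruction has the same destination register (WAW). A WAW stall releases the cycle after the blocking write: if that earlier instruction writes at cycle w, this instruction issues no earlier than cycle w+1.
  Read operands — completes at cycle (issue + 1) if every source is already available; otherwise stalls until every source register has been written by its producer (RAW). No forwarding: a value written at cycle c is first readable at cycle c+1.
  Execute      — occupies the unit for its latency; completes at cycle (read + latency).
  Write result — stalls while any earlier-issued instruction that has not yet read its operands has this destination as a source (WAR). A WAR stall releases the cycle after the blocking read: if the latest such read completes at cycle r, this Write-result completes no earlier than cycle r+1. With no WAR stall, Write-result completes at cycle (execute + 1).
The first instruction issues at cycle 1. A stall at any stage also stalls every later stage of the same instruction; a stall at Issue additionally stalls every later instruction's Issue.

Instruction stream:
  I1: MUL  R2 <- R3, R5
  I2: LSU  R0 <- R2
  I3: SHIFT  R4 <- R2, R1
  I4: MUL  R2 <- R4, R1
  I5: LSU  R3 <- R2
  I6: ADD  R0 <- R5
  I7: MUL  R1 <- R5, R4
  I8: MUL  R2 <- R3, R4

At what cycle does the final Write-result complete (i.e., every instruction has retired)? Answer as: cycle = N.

cycle = 38

I1  is:1  ro:2  ex:8  wr:9
I2  is:2  ro:10  ex:11  wr:12  — RAW R2: wait I1 write@9
I3  is:3  ro:10  ex:11  wr:12  — RAW R2: wait I1 write@9
I4  is:10  ro:13  ex:19  wr:20  — struct: MUL busy until I1 writes@9, RAW R4: wait I3 write@12
I5  is:13  ro:21  ex:22  wr:23  — struct: LSU busy until I2 writes@12, RAW R2: wait I4 write@20
I6  is:14  ro:15  ex:17  wr:18
I7  is:21  ro:22  ex:28  wr:29  — struct: MUL busy until I4 writes@20
I8  is:30  ro:31  ex:37  wr:38  — struct: MUL busy until I7 writes@29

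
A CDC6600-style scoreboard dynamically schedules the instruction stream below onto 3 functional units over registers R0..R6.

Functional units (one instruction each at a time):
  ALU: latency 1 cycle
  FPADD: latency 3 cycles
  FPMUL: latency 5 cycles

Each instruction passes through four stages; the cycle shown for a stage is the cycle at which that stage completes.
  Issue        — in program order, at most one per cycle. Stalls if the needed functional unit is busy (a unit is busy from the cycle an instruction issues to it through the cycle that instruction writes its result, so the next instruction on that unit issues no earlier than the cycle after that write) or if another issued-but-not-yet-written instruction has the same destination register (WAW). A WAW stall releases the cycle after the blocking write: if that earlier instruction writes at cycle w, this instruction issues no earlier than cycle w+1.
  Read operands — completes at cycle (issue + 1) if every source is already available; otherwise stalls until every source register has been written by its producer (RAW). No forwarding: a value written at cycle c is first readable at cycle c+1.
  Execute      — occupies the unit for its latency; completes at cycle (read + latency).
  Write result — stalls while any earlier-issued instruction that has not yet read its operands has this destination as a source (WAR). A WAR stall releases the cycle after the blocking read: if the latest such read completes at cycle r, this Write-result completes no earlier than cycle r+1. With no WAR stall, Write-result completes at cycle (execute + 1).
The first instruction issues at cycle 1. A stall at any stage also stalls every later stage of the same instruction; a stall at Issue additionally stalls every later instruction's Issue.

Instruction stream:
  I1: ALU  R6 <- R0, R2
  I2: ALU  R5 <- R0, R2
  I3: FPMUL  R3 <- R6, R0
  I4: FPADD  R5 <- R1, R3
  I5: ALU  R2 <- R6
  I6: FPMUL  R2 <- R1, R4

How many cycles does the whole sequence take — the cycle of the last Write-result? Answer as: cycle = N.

cycle 1: issue I1 (ALU)
cycle 2: I1 read-ops
cycle 3: I1 finished on ALU
cycle 4: I1→R6
cycle 5: issue I2 (ALU)
cycle 6: I2 read-ops | issue I3 (FPMUL)
cycle 7: I2 finished on ALU | I3 read-ops
cycle 8: I2→R5
cycle 9: issue I4 (FPADD)
cycle 10: issue I5 (ALU)
cycle 11: I5 read-ops
cycle 12: I3 finished on FPMUL | I5 finished on ALU
cycle 13: I3→R3 | I5→R2
cycle 14: I4 read-ops | issue I6 (FPMUL)
cycle 15: I6 read-ops
cycle 17: I4 finished on FPADD
cycle 18: I4→R5
cycle 20: I6 finished on FPMUL
cycle 21: I6→R2

cycle = 21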